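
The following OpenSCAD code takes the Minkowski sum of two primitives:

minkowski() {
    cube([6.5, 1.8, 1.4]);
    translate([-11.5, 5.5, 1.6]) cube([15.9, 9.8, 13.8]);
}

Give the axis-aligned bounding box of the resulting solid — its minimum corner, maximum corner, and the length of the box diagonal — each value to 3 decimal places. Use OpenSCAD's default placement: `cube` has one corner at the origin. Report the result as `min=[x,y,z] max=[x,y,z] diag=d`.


min=[-11.500,5.500,1.600] max=[10.900,17.100,16.800] diag=29.451

A = translate([-11.5, 5.5, 1.6]) cube([15.9, 9.8, 13.8]) → bbox [-11.5,5.5,1.6] .. [4.4,15.3,15.4]
B = cube([6.5, 1.8, 1.4]) → bbox [0,0,0] .. [6.5,1.8,1.4]
lo = A.lo+B.lo = [-11.5+0, 5.5+0, 1.6+0] = [-11.500,5.500,1.600]
hi = A.hi+B.hi = [4.4+6.5, 15.3+1.8, 15.4+1.4] = [10.900,17.100,16.800]
diag = √(22.4²+11.6²+15.2²) = √867.36 = 29.451


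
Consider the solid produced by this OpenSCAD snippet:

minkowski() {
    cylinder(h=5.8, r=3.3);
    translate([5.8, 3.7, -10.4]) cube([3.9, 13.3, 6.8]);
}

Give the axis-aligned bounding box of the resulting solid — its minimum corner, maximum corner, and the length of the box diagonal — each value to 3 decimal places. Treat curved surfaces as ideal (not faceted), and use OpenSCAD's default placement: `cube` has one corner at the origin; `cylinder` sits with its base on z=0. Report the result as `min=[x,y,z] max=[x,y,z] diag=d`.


min=[2.500,0.400,-10.400] max=[13.000,20.300,2.200] diag=25.788

A = translate([5.8, 3.7, -10.4]) cube([3.9, 13.3, 6.8]) → bbox [5.8,3.7,-10.4] .. [9.7,17,-3.6]
B = cylinder(h=5.8, r=3.3) → bbox [-3.3,-3.3,0] .. [3.3,3.3,5.8]
lo = A.lo+B.lo = [5.8-3.3, 3.7-3.3, -10.4+0] = [2.500,0.400,-10.400]
hi = A.hi+B.hi = [9.7+3.3, 17+3.3, -3.6+5.8] = [13.000,20.300,2.200]
diag = √(10.5²+19.9²+12.6²) = √665.02 = 25.788


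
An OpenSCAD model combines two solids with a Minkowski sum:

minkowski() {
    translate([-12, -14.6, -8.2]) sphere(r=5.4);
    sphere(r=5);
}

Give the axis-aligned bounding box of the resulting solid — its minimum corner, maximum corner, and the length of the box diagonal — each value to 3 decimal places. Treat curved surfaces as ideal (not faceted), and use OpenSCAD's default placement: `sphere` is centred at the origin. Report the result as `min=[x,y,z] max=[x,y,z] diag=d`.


A = translate([-12, -14.6, -8.2]) sphere(r=5.4) → bbox [-17.4,-20,-13.6] .. [-6.6,-9.2,-2.8]
B = sphere(r=5) → bbox [-5,-5,-5] .. [5,5,5]
lo = A.lo+B.lo = [-17.4-5, -20-5, -13.6-5] = [-22.400,-25.000,-18.600]
hi = A.hi+B.hi = [-6.6+5, -9.2+5, -2.8+5] = [-1.600,-4.200,2.200]
diag = √(20.8²+20.8²+20.8²) = √1297.92 = 36.027

min=[-22.400,-25.000,-18.600] max=[-1.600,-4.200,2.200] diag=36.027


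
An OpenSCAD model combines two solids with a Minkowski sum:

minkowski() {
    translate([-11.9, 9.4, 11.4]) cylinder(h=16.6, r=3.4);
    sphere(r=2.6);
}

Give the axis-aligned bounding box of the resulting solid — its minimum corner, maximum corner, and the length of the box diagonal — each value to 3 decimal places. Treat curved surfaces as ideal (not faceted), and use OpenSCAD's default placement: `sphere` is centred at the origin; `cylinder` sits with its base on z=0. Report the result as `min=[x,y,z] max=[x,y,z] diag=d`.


A = translate([-11.9, 9.4, 11.4]) cylinder(h=16.6, r=3.4) → bbox [-15.3,6,11.4] .. [-8.5,12.8,28]
B = sphere(r=2.6) → bbox [-2.6,-2.6,-2.6] .. [2.6,2.6,2.6]
lo = A.lo+B.lo = [-15.3-2.6, 6-2.6, 11.4-2.6] = [-17.900,3.400,8.800]
hi = A.hi+B.hi = [-8.5+2.6, 12.8+2.6, 28+2.6] = [-5.900,15.400,30.600]
diag = √(12²+12²+21.8²) = √763.24 = 27.627

min=[-17.900,3.400,8.800] max=[-5.900,15.400,30.600] diag=27.627


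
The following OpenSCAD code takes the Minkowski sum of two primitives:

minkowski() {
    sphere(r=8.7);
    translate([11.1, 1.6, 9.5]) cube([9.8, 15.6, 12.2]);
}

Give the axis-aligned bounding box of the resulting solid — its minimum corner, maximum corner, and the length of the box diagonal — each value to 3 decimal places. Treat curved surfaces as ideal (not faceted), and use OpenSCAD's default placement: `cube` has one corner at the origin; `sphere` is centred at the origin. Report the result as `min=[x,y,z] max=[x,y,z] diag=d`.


min=[2.400,-7.100,0.800] max=[29.600,25.900,30.400] diag=52.010

A = translate([11.1, 1.6, 9.5]) cube([9.8, 15.6, 12.2]) → bbox [11.1,1.6,9.5] .. [20.9,17.2,21.7]
B = sphere(r=8.7) → bbox [-8.7,-8.7,-8.7] .. [8.7,8.7,8.7]
lo = A.lo+B.lo = [11.1-8.7, 1.6-8.7, 9.5-8.7] = [2.400,-7.100,0.800]
hi = A.hi+B.hi = [20.9+8.7, 17.2+8.7, 21.7+8.7] = [29.600,25.900,30.400]
diag = √(27.2²+33²+29.6²) = √2705 = 52.010


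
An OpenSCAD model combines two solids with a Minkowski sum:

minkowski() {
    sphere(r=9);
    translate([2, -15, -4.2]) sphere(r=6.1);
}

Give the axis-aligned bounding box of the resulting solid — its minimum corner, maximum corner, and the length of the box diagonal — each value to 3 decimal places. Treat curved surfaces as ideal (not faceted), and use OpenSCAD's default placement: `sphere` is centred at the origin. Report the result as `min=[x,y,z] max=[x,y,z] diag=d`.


min=[-13.100,-30.100,-19.300] max=[17.100,0.100,10.900] diag=52.308

A = translate([2, -15, -4.2]) sphere(r=6.1) → bbox [-4.1,-21.1,-10.3] .. [8.1,-8.9,1.9]
B = sphere(r=9) → bbox [-9,-9,-9] .. [9,9,9]
lo = A.lo+B.lo = [-4.1-9, -21.1-9, -10.3-9] = [-13.100,-30.100,-19.300]
hi = A.hi+B.hi = [8.1+9, -8.9+9, 1.9+9] = [17.100,0.100,10.900]
diag = √(30.2²+30.2²+30.2²) = √2736.12 = 52.308


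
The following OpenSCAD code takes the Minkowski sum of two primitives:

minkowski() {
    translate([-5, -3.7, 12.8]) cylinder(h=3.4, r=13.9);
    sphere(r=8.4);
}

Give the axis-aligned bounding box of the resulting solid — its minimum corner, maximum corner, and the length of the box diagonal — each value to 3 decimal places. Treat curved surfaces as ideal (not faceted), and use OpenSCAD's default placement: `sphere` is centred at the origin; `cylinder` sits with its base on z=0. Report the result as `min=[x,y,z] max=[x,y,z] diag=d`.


min=[-27.300,-26.000,4.400] max=[17.300,18.600,24.600] diag=66.230

A = translate([-5, -3.7, 12.8]) cylinder(h=3.4, r=13.9) → bbox [-18.9,-17.6,12.8] .. [8.9,10.2,16.2]
B = sphere(r=8.4) → bbox [-8.4,-8.4,-8.4] .. [8.4,8.4,8.4]
lo = A.lo+B.lo = [-18.9-8.4, -17.6-8.4, 12.8-8.4] = [-27.300,-26.000,4.400]
hi = A.hi+B.hi = [8.9+8.4, 10.2+8.4, 16.2+8.4] = [17.300,18.600,24.600]
diag = √(44.6²+44.6²+20.2²) = √4386.36 = 66.230


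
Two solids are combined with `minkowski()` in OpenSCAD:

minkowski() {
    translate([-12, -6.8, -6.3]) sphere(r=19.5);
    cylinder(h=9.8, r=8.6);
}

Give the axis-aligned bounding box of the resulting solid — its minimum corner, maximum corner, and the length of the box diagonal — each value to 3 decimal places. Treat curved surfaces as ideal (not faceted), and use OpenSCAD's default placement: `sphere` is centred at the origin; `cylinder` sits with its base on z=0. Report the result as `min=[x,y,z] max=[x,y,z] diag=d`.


min=[-40.100,-34.900,-25.800] max=[16.100,21.300,23.000] diag=93.265

A = translate([-12, -6.8, -6.3]) sphere(r=19.5) → bbox [-31.5,-26.3,-25.8] .. [7.5,12.7,13.2]
B = cylinder(h=9.8, r=8.6) → bbox [-8.6,-8.6,0] .. [8.6,8.6,9.8]
lo = A.lo+B.lo = [-31.5-8.6, -26.3-8.6, -25.8+0] = [-40.100,-34.900,-25.800]
hi = A.hi+B.hi = [7.5+8.6, 12.7+8.6, 13.2+9.8] = [16.100,21.300,23.000]
diag = √(56.2²+56.2²+48.8²) = √8698.32 = 93.265


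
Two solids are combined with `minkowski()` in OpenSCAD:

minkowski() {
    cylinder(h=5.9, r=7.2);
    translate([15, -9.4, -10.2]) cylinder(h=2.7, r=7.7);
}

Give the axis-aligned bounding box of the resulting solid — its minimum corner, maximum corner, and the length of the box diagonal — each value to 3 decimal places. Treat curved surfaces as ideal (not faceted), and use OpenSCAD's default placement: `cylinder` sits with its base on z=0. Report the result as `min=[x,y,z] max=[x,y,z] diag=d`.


min=[0.100,-24.300,-10.200] max=[29.900,5.500,-1.600] diag=43.012

A = translate([15, -9.4, -10.2]) cylinder(h=2.7, r=7.7) → bbox [7.3,-17.1,-10.2] .. [22.7,-1.7,-7.5]
B = cylinder(h=5.9, r=7.2) → bbox [-7.2,-7.2,0] .. [7.2,7.2,5.9]
lo = A.lo+B.lo = [7.3-7.2, -17.1-7.2, -10.2+0] = [0.100,-24.300,-10.200]
hi = A.hi+B.hi = [22.7+7.2, -1.7+7.2, -7.5+5.9] = [29.900,5.500,-1.600]
diag = √(29.8²+29.8²+8.6²) = √1850.04 = 43.012


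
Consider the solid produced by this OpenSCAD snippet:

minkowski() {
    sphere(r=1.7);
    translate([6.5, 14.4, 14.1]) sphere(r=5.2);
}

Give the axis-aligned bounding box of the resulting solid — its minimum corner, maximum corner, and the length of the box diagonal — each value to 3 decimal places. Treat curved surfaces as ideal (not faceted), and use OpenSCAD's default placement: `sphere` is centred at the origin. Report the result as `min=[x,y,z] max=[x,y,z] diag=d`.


A = translate([6.5, 14.4, 14.1]) sphere(r=5.2) → bbox [1.3,9.2,8.9] .. [11.7,19.6,19.3]
B = sphere(r=1.7) → bbox [-1.7,-1.7,-1.7] .. [1.7,1.7,1.7]
lo = A.lo+B.lo = [1.3-1.7, 9.2-1.7, 8.9-1.7] = [-0.400,7.500,7.200]
hi = A.hi+B.hi = [11.7+1.7, 19.6+1.7, 19.3+1.7] = [13.400,21.300,21.000]
diag = √(13.8²+13.8²+13.8²) = √571.32 = 23.902

min=[-0.400,7.500,7.200] max=[13.400,21.300,21.000] diag=23.902


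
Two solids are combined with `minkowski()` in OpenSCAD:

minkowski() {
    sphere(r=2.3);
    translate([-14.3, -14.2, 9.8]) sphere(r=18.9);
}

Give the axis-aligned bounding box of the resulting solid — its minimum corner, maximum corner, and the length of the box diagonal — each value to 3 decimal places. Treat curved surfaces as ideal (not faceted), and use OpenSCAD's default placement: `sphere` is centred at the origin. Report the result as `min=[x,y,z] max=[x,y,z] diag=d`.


A = translate([-14.3, -14.2, 9.8]) sphere(r=18.9) → bbox [-33.2,-33.1,-9.1] .. [4.6,4.7,28.7]
B = sphere(r=2.3) → bbox [-2.3,-2.3,-2.3] .. [2.3,2.3,2.3]
lo = A.lo+B.lo = [-33.2-2.3, -33.1-2.3, -9.1-2.3] = [-35.500,-35.400,-11.400]
hi = A.hi+B.hi = [4.6+2.3, 4.7+2.3, 28.7+2.3] = [6.900,7.000,31.000]
diag = √(42.4²+42.4²+42.4²) = √5393.28 = 73.439

min=[-35.500,-35.400,-11.400] max=[6.900,7.000,31.000] diag=73.439


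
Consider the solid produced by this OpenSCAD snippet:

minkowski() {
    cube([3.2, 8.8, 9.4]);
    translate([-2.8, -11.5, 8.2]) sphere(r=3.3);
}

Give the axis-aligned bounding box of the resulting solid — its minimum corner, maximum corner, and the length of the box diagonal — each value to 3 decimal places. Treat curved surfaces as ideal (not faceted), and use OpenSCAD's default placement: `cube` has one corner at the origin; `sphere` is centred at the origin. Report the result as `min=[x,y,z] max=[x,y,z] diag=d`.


min=[-6.100,-14.800,4.900] max=[3.700,0.600,20.900] diag=24.273

A = translate([-2.8, -11.5, 8.2]) sphere(r=3.3) → bbox [-6.1,-14.8,4.9] .. [0.5,-8.2,11.5]
B = cube([3.2, 8.8, 9.4]) → bbox [0,0,0] .. [3.2,8.8,9.4]
lo = A.lo+B.lo = [-6.1+0, -14.8+0, 4.9+0] = [-6.100,-14.800,4.900]
hi = A.hi+B.hi = [0.5+3.2, -8.2+8.8, 11.5+9.4] = [3.700,0.600,20.900]
diag = √(9.8²+15.4²+16²) = √589.2 = 24.273


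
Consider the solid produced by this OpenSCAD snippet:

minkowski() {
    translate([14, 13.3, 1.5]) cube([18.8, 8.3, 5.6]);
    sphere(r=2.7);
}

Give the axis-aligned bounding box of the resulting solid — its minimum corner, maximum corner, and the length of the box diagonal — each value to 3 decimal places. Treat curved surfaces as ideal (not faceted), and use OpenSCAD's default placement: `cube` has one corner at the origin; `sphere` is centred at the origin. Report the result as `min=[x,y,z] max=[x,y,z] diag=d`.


min=[11.300,10.600,-1.200] max=[35.500,24.300,9.800] diag=29.905

A = translate([14, 13.3, 1.5]) cube([18.8, 8.3, 5.6]) → bbox [14,13.3,1.5] .. [32.8,21.6,7.1]
B = sphere(r=2.7) → bbox [-2.7,-2.7,-2.7] .. [2.7,2.7,2.7]
lo = A.lo+B.lo = [14-2.7, 13.3-2.7, 1.5-2.7] = [11.300,10.600,-1.200]
hi = A.hi+B.hi = [32.8+2.7, 21.6+2.7, 7.1+2.7] = [35.500,24.300,9.800]
diag = √(24.2²+13.7²+11²) = √894.33 = 29.905


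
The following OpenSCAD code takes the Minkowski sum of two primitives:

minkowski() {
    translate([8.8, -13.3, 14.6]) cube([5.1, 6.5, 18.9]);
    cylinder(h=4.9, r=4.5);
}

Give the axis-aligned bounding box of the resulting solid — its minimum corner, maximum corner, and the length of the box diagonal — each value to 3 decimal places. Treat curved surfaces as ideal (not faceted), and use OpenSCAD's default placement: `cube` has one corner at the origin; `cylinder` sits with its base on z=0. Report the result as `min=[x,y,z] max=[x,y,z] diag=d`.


min=[4.300,-17.800,14.600] max=[18.400,-2.300,38.400] diag=31.710

A = translate([8.8, -13.3, 14.6]) cube([5.1, 6.5, 18.9]) → bbox [8.8,-13.3,14.6] .. [13.9,-6.8,33.5]
B = cylinder(h=4.9, r=4.5) → bbox [-4.5,-4.5,0] .. [4.5,4.5,4.9]
lo = A.lo+B.lo = [8.8-4.5, -13.3-4.5, 14.6+0] = [4.300,-17.800,14.600]
hi = A.hi+B.hi = [13.9+4.5, -6.8+4.5, 33.5+4.9] = [18.400,-2.300,38.400]
diag = √(14.1²+15.5²+23.8²) = √1005.5 = 31.710


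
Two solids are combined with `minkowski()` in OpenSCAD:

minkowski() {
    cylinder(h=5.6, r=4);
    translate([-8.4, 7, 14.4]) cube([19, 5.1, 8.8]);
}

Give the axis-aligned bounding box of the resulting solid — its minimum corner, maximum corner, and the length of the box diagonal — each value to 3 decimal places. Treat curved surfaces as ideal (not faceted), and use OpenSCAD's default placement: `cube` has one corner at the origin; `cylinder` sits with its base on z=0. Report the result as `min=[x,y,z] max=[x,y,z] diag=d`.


A = translate([-8.4, 7, 14.4]) cube([19, 5.1, 8.8]) → bbox [-8.4,7,14.4] .. [10.6,12.1,23.2]
B = cylinder(h=5.6, r=4) → bbox [-4,-4,0] .. [4,4,5.6]
lo = A.lo+B.lo = [-8.4-4, 7-4, 14.4+0] = [-12.400,3.000,14.400]
hi = A.hi+B.hi = [10.6+4, 12.1+4, 23.2+5.6] = [14.600,16.100,28.800]
diag = √(27²+13.1²+14.4²) = √1107.97 = 33.286

min=[-12.400,3.000,14.400] max=[14.600,16.100,28.800] diag=33.286


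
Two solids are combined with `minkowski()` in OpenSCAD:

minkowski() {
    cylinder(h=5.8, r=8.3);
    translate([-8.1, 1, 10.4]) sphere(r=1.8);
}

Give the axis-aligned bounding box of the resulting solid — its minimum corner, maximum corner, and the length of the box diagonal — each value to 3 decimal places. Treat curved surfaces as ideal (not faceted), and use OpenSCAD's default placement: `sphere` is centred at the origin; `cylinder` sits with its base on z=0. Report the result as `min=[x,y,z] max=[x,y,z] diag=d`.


A = translate([-8.1, 1, 10.4]) sphere(r=1.8) → bbox [-9.9,-0.8,8.6] .. [-6.3,2.8,12.2]
B = cylinder(h=5.8, r=8.3) → bbox [-8.3,-8.3,0] .. [8.3,8.3,5.8]
lo = A.lo+B.lo = [-9.9-8.3, -0.8-8.3, 8.6+0] = [-18.200,-9.100,8.600]
hi = A.hi+B.hi = [-6.3+8.3, 2.8+8.3, 12.2+5.8] = [2.000,11.100,18.000]
diag = √(20.2²+20.2²+9.4²) = √904.44 = 30.074

min=[-18.200,-9.100,8.600] max=[2.000,11.100,18.000] diag=30.074


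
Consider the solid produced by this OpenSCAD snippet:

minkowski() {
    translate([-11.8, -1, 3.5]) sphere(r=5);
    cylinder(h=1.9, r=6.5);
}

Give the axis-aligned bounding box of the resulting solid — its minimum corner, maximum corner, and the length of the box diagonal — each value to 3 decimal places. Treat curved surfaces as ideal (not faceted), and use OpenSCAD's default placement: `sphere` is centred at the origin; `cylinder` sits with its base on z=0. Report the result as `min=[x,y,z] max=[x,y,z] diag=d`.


A = translate([-11.8, -1, 3.5]) sphere(r=5) → bbox [-16.8,-6,-1.5] .. [-6.8,4,8.5]
B = cylinder(h=1.9, r=6.5) → bbox [-6.5,-6.5,0] .. [6.5,6.5,1.9]
lo = A.lo+B.lo = [-16.8-6.5, -6-6.5, -1.5+0] = [-23.300,-12.500,-1.500]
hi = A.hi+B.hi = [-6.8+6.5, 4+6.5, 8.5+1.9] = [-0.300,10.500,10.400]
diag = √(23²+23²+11.9²) = √1199.61 = 34.635

min=[-23.300,-12.500,-1.500] max=[-0.300,10.500,10.400] diag=34.635


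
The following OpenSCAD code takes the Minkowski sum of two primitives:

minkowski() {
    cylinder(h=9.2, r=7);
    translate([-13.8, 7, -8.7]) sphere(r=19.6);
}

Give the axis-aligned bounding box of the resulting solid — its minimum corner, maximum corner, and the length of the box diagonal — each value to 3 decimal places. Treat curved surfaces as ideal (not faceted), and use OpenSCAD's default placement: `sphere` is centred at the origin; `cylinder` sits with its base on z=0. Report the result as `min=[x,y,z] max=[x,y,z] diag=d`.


min=[-40.400,-19.600,-28.300] max=[12.800,33.600,20.100] diag=89.460

A = translate([-13.8, 7, -8.7]) sphere(r=19.6) → bbox [-33.4,-12.6,-28.3] .. [5.8,26.6,10.9]
B = cylinder(h=9.2, r=7) → bbox [-7,-7,0] .. [7,7,9.2]
lo = A.lo+B.lo = [-33.4-7, -12.6-7, -28.3+0] = [-40.400,-19.600,-28.300]
hi = A.hi+B.hi = [5.8+7, 26.6+7, 10.9+9.2] = [12.800,33.600,20.100]
diag = √(53.2²+53.2²+48.4²) = √8003.04 = 89.460


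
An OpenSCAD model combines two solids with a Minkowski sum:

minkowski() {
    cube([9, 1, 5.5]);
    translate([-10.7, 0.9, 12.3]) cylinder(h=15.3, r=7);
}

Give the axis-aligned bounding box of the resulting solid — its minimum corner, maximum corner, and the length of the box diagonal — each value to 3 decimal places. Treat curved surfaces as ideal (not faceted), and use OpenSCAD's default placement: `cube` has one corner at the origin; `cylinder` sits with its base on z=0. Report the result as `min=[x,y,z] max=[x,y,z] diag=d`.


min=[-17.700,-6.100,12.300] max=[5.300,8.900,33.100] diag=34.448

A = translate([-10.7, 0.9, 12.3]) cylinder(h=15.3, r=7) → bbox [-17.7,-6.1,12.3] .. [-3.7,7.9,27.6]
B = cube([9, 1, 5.5]) → bbox [0,0,0] .. [9,1,5.5]
lo = A.lo+B.lo = [-17.7+0, -6.1+0, 12.3+0] = [-17.700,-6.100,12.300]
hi = A.hi+B.hi = [-3.7+9, 7.9+1, 27.6+5.5] = [5.300,8.900,33.100]
diag = √(23²+15²+20.8²) = √1186.64 = 34.448


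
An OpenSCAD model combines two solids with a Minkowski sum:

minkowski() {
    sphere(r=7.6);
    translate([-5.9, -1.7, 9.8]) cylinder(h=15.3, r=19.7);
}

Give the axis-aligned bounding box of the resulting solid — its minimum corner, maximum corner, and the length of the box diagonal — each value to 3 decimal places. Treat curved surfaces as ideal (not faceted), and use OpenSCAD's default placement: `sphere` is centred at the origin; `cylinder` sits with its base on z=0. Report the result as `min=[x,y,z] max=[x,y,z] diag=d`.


min=[-33.200,-29.000,2.200] max=[21.400,25.600,32.700] diag=83.022

A = translate([-5.9, -1.7, 9.8]) cylinder(h=15.3, r=19.7) → bbox [-25.6,-21.4,9.8] .. [13.8,18,25.1]
B = sphere(r=7.6) → bbox [-7.6,-7.6,-7.6] .. [7.6,7.6,7.6]
lo = A.lo+B.lo = [-25.6-7.6, -21.4-7.6, 9.8-7.6] = [-33.200,-29.000,2.200]
hi = A.hi+B.hi = [13.8+7.6, 18+7.6, 25.1+7.6] = [21.400,25.600,32.700]
diag = √(54.6²+54.6²+30.5²) = √6892.57 = 83.022


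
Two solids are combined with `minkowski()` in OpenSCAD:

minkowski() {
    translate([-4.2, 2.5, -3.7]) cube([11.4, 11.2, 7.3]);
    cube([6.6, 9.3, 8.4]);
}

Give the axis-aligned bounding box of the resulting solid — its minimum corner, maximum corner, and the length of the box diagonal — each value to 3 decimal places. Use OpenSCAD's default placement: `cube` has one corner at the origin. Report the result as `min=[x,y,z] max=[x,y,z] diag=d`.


min=[-4.200,2.500,-3.700] max=[13.800,23.000,12.000] diag=31.476

A = translate([-4.2, 2.5, -3.7]) cube([11.4, 11.2, 7.3]) → bbox [-4.2,2.5,-3.7] .. [7.2,13.7,3.6]
B = cube([6.6, 9.3, 8.4]) → bbox [0,0,0] .. [6.6,9.3,8.4]
lo = A.lo+B.lo = [-4.2+0, 2.5+0, -3.7+0] = [-4.200,2.500,-3.700]
hi = A.hi+B.hi = [7.2+6.6, 13.7+9.3, 3.6+8.4] = [13.800,23.000,12.000]
diag = √(18²+20.5²+15.7²) = √990.74 = 31.476


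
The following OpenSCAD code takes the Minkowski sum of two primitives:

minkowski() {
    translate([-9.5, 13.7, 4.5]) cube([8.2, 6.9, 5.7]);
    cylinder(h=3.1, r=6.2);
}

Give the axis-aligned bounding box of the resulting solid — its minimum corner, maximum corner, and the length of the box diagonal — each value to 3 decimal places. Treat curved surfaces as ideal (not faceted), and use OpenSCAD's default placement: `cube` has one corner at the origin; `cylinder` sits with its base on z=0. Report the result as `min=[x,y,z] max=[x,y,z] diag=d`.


A = translate([-9.5, 13.7, 4.5]) cube([8.2, 6.9, 5.7]) → bbox [-9.5,13.7,4.5] .. [-1.3,20.6,10.2]
B = cylinder(h=3.1, r=6.2) → bbox [-6.2,-6.2,0] .. [6.2,6.2,3.1]
lo = A.lo+B.lo = [-9.5-6.2, 13.7-6.2, 4.5+0] = [-15.700,7.500,4.500]
hi = A.hi+B.hi = [-1.3+6.2, 20.6+6.2, 10.2+3.1] = [4.900,26.800,13.300]
diag = √(20.6²+19.3²+8.8²) = √874.29 = 29.568

min=[-15.700,7.500,4.500] max=[4.900,26.800,13.300] diag=29.568


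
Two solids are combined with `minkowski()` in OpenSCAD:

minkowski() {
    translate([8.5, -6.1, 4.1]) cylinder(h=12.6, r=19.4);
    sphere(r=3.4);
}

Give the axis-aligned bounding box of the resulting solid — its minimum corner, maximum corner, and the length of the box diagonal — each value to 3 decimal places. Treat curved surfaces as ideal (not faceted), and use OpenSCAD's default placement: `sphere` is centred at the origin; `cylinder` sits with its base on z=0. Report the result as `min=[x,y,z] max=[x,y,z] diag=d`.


min=[-14.300,-28.900,0.700] max=[31.300,16.700,20.100] diag=67.343

A = translate([8.5, -6.1, 4.1]) cylinder(h=12.6, r=19.4) → bbox [-10.9,-25.5,4.1] .. [27.9,13.3,16.7]
B = sphere(r=3.4) → bbox [-3.4,-3.4,-3.4] .. [3.4,3.4,3.4]
lo = A.lo+B.lo = [-10.9-3.4, -25.5-3.4, 4.1-3.4] = [-14.300,-28.900,0.700]
hi = A.hi+B.hi = [27.9+3.4, 13.3+3.4, 16.7+3.4] = [31.300,16.700,20.100]
diag = √(45.6²+45.6²+19.4²) = √4535.08 = 67.343


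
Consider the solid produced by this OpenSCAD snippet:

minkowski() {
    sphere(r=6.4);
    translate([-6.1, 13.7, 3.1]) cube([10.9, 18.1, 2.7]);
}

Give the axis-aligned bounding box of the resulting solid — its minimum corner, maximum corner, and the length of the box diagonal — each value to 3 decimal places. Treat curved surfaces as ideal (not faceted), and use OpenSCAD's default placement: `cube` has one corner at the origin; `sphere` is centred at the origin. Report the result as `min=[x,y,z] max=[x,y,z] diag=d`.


min=[-12.500,7.300,-3.300] max=[11.200,38.200,12.200] diag=41.914

A = translate([-6.1, 13.7, 3.1]) cube([10.9, 18.1, 2.7]) → bbox [-6.1,13.7,3.1] .. [4.8,31.8,5.8]
B = sphere(r=6.4) → bbox [-6.4,-6.4,-6.4] .. [6.4,6.4,6.4]
lo = A.lo+B.lo = [-6.1-6.4, 13.7-6.4, 3.1-6.4] = [-12.500,7.300,-3.300]
hi = A.hi+B.hi = [4.8+6.4, 31.8+6.4, 5.8+6.4] = [11.200,38.200,12.200]
diag = √(23.7²+30.9²+15.5²) = √1756.75 = 41.914


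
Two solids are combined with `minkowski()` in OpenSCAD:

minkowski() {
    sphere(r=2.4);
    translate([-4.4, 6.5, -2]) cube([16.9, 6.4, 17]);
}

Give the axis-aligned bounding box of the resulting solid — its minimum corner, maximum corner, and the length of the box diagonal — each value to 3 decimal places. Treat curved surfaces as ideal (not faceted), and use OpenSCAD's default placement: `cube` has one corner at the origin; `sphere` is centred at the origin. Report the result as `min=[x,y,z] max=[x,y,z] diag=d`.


A = translate([-4.4, 6.5, -2]) cube([16.9, 6.4, 17]) → bbox [-4.4,6.5,-2] .. [12.5,12.9,15]
B = sphere(r=2.4) → bbox [-2.4,-2.4,-2.4] .. [2.4,2.4,2.4]
lo = A.lo+B.lo = [-4.4-2.4, 6.5-2.4, -2-2.4] = [-6.800,4.100,-4.400]
hi = A.hi+B.hi = [12.5+2.4, 12.9+2.4, 15+2.4] = [14.900,15.300,17.400]
diag = √(21.7²+11.2²+21.8²) = √1071.57 = 32.735

min=[-6.800,4.100,-4.400] max=[14.900,15.300,17.400] diag=32.735


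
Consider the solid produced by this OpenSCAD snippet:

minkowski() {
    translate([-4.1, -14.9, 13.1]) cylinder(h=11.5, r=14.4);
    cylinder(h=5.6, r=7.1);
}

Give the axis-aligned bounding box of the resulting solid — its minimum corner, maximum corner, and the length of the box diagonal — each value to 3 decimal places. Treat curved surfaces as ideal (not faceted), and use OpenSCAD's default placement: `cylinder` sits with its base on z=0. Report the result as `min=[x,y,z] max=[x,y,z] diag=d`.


min=[-25.600,-36.400,13.100] max=[17.400,6.600,30.200] diag=63.170

A = translate([-4.1, -14.9, 13.1]) cylinder(h=11.5, r=14.4) → bbox [-18.5,-29.3,13.1] .. [10.3,-0.5,24.6]
B = cylinder(h=5.6, r=7.1) → bbox [-7.1,-7.1,0] .. [7.1,7.1,5.6]
lo = A.lo+B.lo = [-18.5-7.1, -29.3-7.1, 13.1+0] = [-25.600,-36.400,13.100]
hi = A.hi+B.hi = [10.3+7.1, -0.5+7.1, 24.6+5.6] = [17.400,6.600,30.200]
diag = √(43²+43²+17.1²) = √3990.41 = 63.170


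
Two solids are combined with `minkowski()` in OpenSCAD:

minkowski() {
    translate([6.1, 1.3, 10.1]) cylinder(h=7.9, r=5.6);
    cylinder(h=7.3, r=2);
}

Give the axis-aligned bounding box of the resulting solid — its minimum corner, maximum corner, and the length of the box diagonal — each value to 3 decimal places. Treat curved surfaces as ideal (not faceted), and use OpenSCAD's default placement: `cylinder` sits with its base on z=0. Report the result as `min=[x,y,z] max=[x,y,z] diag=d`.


min=[-1.500,-6.300,10.100] max=[13.700,8.900,25.300] diag=26.327

A = translate([6.1, 1.3, 10.1]) cylinder(h=7.9, r=5.6) → bbox [0.5,-4.3,10.1] .. [11.7,6.9,18]
B = cylinder(h=7.3, r=2) → bbox [-2,-2,0] .. [2,2,7.3]
lo = A.lo+B.lo = [0.5-2, -4.3-2, 10.1+0] = [-1.500,-6.300,10.100]
hi = A.hi+B.hi = [11.7+2, 6.9+2, 18+7.3] = [13.700,8.900,25.300]
diag = √(15.2²+15.2²+15.2²) = √693.12 = 26.327


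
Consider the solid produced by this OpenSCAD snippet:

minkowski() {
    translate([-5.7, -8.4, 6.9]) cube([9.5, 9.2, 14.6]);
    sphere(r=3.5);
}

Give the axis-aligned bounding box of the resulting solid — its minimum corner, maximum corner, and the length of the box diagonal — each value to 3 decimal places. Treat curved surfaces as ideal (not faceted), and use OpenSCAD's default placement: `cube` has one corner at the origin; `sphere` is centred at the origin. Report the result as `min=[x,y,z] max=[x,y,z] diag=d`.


min=[-9.200,-11.900,3.400] max=[7.300,4.300,25.000] diag=31.643

A = translate([-5.7, -8.4, 6.9]) cube([9.5, 9.2, 14.6]) → bbox [-5.7,-8.4,6.9] .. [3.8,0.8,21.5]
B = sphere(r=3.5) → bbox [-3.5,-3.5,-3.5] .. [3.5,3.5,3.5]
lo = A.lo+B.lo = [-5.7-3.5, -8.4-3.5, 6.9-3.5] = [-9.200,-11.900,3.400]
hi = A.hi+B.hi = [3.8+3.5, 0.8+3.5, 21.5+3.5] = [7.300,4.300,25.000]
diag = √(16.5²+16.2²+21.6²) = √1001.25 = 31.643


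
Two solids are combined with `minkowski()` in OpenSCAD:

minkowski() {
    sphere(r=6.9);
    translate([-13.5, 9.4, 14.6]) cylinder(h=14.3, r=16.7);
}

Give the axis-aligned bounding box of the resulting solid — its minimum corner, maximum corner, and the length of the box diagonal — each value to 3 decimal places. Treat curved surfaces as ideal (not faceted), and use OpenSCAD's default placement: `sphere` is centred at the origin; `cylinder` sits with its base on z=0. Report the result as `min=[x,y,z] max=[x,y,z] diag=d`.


min=[-37.100,-14.200,7.700] max=[10.100,33.000,35.800] diag=72.424

A = translate([-13.5, 9.4, 14.6]) cylinder(h=14.3, r=16.7) → bbox [-30.2,-7.3,14.6] .. [3.2,26.1,28.9]
B = sphere(r=6.9) → bbox [-6.9,-6.9,-6.9] .. [6.9,6.9,6.9]
lo = A.lo+B.lo = [-30.2-6.9, -7.3-6.9, 14.6-6.9] = [-37.100,-14.200,7.700]
hi = A.hi+B.hi = [3.2+6.9, 26.1+6.9, 28.9+6.9] = [10.100,33.000,35.800]
diag = √(47.2²+47.2²+28.1²) = √5245.29 = 72.424


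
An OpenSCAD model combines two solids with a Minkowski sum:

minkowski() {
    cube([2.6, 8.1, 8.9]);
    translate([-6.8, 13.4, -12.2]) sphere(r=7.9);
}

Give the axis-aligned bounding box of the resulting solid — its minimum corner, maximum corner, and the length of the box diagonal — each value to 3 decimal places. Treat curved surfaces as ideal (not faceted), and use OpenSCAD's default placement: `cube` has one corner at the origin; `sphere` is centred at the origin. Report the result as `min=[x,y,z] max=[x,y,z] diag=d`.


min=[-14.700,5.500,-20.100] max=[3.700,29.400,4.600] diag=38.985

A = translate([-6.8, 13.4, -12.2]) sphere(r=7.9) → bbox [-14.7,5.5,-20.1] .. [1.1,21.3,-4.3]
B = cube([2.6, 8.1, 8.9]) → bbox [0,0,0] .. [2.6,8.1,8.9]
lo = A.lo+B.lo = [-14.7+0, 5.5+0, -20.1+0] = [-14.700,5.500,-20.100]
hi = A.hi+B.hi = [1.1+2.6, 21.3+8.1, -4.3+8.9] = [3.700,29.400,4.600]
diag = √(18.4²+23.9²+24.7²) = √1519.86 = 38.985


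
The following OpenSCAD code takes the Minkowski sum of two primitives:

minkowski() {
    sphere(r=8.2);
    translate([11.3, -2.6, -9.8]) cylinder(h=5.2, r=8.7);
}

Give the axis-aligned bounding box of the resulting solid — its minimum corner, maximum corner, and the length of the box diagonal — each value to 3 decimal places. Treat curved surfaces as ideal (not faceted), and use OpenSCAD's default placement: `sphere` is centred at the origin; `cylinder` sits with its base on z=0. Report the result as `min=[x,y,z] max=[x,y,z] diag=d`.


A = translate([11.3, -2.6, -9.8]) cylinder(h=5.2, r=8.7) → bbox [2.6,-11.3,-9.8] .. [20,6.1,-4.6]
B = sphere(r=8.2) → bbox [-8.2,-8.2,-8.2] .. [8.2,8.2,8.2]
lo = A.lo+B.lo = [2.6-8.2, -11.3-8.2, -9.8-8.2] = [-5.600,-19.500,-18.000]
hi = A.hi+B.hi = [20+8.2, 6.1+8.2, -4.6+8.2] = [28.200,14.300,3.600]
diag = √(33.8²+33.8²+21.6²) = √2751.44 = 52.454

min=[-5.600,-19.500,-18.000] max=[28.200,14.300,3.600] diag=52.454


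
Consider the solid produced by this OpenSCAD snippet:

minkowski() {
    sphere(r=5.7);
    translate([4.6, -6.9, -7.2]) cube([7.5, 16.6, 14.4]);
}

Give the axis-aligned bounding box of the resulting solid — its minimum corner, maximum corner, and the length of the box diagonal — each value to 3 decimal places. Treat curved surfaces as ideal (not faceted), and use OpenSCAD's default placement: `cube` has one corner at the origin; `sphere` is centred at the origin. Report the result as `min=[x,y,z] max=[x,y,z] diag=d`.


A = translate([4.6, -6.9, -7.2]) cube([7.5, 16.6, 14.4]) → bbox [4.6,-6.9,-7.2] .. [12.1,9.7,7.2]
B = sphere(r=5.7) → bbox [-5.7,-5.7,-5.7] .. [5.7,5.7,5.7]
lo = A.lo+B.lo = [4.6-5.7, -6.9-5.7, -7.2-5.7] = [-1.100,-12.600,-12.900]
hi = A.hi+B.hi = [12.1+5.7, 9.7+5.7, 7.2+5.7] = [17.800,15.400,12.900]
diag = √(18.9²+28²+25.8²) = √1806.85 = 42.507

min=[-1.100,-12.600,-12.900] max=[17.800,15.400,12.900] diag=42.507


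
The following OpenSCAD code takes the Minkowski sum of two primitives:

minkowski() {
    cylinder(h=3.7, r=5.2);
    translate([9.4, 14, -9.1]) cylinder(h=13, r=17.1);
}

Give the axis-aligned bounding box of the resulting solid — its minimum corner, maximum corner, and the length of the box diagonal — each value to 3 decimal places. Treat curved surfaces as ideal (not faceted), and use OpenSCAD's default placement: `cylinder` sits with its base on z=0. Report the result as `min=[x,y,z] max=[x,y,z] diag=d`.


min=[-12.900,-8.300,-9.100] max=[31.700,36.300,7.600] diag=65.247

A = translate([9.4, 14, -9.1]) cylinder(h=13, r=17.1) → bbox [-7.7,-3.1,-9.1] .. [26.5,31.1,3.9]
B = cylinder(h=3.7, r=5.2) → bbox [-5.2,-5.2,0] .. [5.2,5.2,3.7]
lo = A.lo+B.lo = [-7.7-5.2, -3.1-5.2, -9.1+0] = [-12.900,-8.300,-9.100]
hi = A.hi+B.hi = [26.5+5.2, 31.1+5.2, 3.9+3.7] = [31.700,36.300,7.600]
diag = √(44.6²+44.6²+16.7²) = √4257.21 = 65.247


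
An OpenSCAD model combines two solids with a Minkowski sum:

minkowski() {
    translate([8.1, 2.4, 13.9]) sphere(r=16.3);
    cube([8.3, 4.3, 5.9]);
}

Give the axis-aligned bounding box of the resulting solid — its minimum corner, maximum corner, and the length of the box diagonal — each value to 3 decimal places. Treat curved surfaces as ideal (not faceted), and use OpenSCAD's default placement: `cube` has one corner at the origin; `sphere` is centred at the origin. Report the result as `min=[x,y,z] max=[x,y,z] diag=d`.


A = translate([8.1, 2.4, 13.9]) sphere(r=16.3) → bbox [-8.2,-13.9,-2.4] .. [24.4,18.7,30.2]
B = cube([8.3, 4.3, 5.9]) → bbox [0,0,0] .. [8.3,4.3,5.9]
lo = A.lo+B.lo = [-8.2+0, -13.9+0, -2.4+0] = [-8.200,-13.900,-2.400]
hi = A.hi+B.hi = [24.4+8.3, 18.7+4.3, 30.2+5.9] = [32.700,23.000,36.100]
diag = √(40.9²+36.9²+38.5²) = √4516.67 = 67.206

min=[-8.200,-13.900,-2.400] max=[32.700,23.000,36.100] diag=67.206


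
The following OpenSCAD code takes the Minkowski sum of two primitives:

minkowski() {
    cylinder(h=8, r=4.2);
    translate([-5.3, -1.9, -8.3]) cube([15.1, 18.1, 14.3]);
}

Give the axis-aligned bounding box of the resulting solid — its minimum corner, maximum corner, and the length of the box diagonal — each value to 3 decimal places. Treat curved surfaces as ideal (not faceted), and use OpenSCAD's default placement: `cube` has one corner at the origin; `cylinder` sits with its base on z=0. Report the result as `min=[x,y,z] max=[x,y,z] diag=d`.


A = translate([-5.3, -1.9, -8.3]) cube([15.1, 18.1, 14.3]) → bbox [-5.3,-1.9,-8.3] .. [9.8,16.2,6]
B = cylinder(h=8, r=4.2) → bbox [-4.2,-4.2,0] .. [4.2,4.2,8]
lo = A.lo+B.lo = [-5.3-4.2, -1.9-4.2, -8.3+0] = [-9.500,-6.100,-8.300]
hi = A.hi+B.hi = [9.8+4.2, 16.2+4.2, 6+8] = [14.000,20.400,14.000]
diag = √(23.5²+26.5²+22.3²) = √1751.79 = 41.854

min=[-9.500,-6.100,-8.300] max=[14.000,20.400,14.000] diag=41.854


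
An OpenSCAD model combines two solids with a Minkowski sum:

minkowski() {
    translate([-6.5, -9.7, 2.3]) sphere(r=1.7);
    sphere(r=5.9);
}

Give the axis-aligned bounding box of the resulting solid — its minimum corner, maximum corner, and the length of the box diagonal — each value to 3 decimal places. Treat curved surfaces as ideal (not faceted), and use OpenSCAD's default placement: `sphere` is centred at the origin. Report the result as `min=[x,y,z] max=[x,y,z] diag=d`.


min=[-14.100,-17.300,-5.300] max=[1.100,-2.100,9.900] diag=26.327

A = translate([-6.5, -9.7, 2.3]) sphere(r=1.7) → bbox [-8.2,-11.4,0.6] .. [-4.8,-8,4]
B = sphere(r=5.9) → bbox [-5.9,-5.9,-5.9] .. [5.9,5.9,5.9]
lo = A.lo+B.lo = [-8.2-5.9, -11.4-5.9, 0.6-5.9] = [-14.100,-17.300,-5.300]
hi = A.hi+B.hi = [-4.8+5.9, -8+5.9, 4+5.9] = [1.100,-2.100,9.900]
diag = √(15.2²+15.2²+15.2²) = √693.12 = 26.327


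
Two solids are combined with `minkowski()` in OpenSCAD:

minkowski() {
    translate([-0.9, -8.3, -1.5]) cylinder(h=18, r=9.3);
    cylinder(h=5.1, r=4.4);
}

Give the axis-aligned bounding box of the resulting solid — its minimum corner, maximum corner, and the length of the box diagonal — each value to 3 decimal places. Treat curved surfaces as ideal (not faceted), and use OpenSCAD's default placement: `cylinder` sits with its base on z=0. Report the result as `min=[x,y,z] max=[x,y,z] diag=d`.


A = translate([-0.9, -8.3, -1.5]) cylinder(h=18, r=9.3) → bbox [-10.2,-17.6,-1.5] .. [8.4,1,16.5]
B = cylinder(h=5.1, r=4.4) → bbox [-4.4,-4.4,0] .. [4.4,4.4,5.1]
lo = A.lo+B.lo = [-10.2-4.4, -17.6-4.4, -1.5+0] = [-14.600,-22.000,-1.500]
hi = A.hi+B.hi = [8.4+4.4, 1+4.4, 16.5+5.1] = [12.800,5.400,21.600]
diag = √(27.4²+27.4²+23.1²) = √2035.13 = 45.112

min=[-14.600,-22.000,-1.500] max=[12.800,5.400,21.600] diag=45.112


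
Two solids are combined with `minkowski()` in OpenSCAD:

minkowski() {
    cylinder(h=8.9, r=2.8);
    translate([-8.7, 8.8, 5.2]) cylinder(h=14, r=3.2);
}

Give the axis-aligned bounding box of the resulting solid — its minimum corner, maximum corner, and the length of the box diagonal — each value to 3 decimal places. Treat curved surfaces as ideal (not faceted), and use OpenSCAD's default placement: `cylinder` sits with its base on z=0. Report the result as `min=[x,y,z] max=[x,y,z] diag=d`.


A = translate([-8.7, 8.8, 5.2]) cylinder(h=14, r=3.2) → bbox [-11.9,5.6,5.2] .. [-5.5,12,19.2]
B = cylinder(h=8.9, r=2.8) → bbox [-2.8,-2.8,0] .. [2.8,2.8,8.9]
lo = A.lo+B.lo = [-11.9-2.8, 5.6-2.8, 5.2+0] = [-14.700,2.800,5.200]
hi = A.hi+B.hi = [-5.5+2.8, 12+2.8, 19.2+8.9] = [-2.700,14.800,28.100]
diag = √(12²+12²+22.9²) = √812.41 = 28.503

min=[-14.700,2.800,5.200] max=[-2.700,14.800,28.100] diag=28.503


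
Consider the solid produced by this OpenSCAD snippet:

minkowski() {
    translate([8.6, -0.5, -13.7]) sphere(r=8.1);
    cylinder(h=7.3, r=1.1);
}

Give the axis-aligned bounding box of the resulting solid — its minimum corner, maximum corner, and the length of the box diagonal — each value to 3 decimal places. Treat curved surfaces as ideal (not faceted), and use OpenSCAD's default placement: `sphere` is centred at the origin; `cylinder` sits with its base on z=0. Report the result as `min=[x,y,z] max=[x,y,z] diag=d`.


min=[-0.600,-9.700,-21.800] max=[17.800,8.700,1.700] diag=35.062

A = translate([8.6, -0.5, -13.7]) sphere(r=8.1) → bbox [0.5,-8.6,-21.8] .. [16.7,7.6,-5.6]
B = cylinder(h=7.3, r=1.1) → bbox [-1.1,-1.1,0] .. [1.1,1.1,7.3]
lo = A.lo+B.lo = [0.5-1.1, -8.6-1.1, -21.8+0] = [-0.600,-9.700,-21.800]
hi = A.hi+B.hi = [16.7+1.1, 7.6+1.1, -5.6+7.3] = [17.800,8.700,1.700]
diag = √(18.4²+18.4²+23.5²) = √1229.37 = 35.062


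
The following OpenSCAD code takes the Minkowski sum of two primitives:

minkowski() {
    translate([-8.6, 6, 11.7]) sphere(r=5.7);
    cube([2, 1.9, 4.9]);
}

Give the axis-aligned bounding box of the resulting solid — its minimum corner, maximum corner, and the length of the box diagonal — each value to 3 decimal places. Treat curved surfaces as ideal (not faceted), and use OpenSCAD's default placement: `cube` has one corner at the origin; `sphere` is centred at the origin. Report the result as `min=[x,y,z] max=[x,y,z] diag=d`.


A = translate([-8.6, 6, 11.7]) sphere(r=5.7) → bbox [-14.3,0.3,6] .. [-2.9,11.7,17.4]
B = cube([2, 1.9, 4.9]) → bbox [0,0,0] .. [2,1.9,4.9]
lo = A.lo+B.lo = [-14.3+0, 0.3+0, 6+0] = [-14.300,0.300,6.000]
hi = A.hi+B.hi = [-2.9+2, 11.7+1.9, 17.4+4.9] = [-0.900,13.600,22.300]
diag = √(13.4²+13.3²+16.3²) = √622.14 = 24.943

min=[-14.300,0.300,6.000] max=[-0.900,13.600,22.300] diag=24.943


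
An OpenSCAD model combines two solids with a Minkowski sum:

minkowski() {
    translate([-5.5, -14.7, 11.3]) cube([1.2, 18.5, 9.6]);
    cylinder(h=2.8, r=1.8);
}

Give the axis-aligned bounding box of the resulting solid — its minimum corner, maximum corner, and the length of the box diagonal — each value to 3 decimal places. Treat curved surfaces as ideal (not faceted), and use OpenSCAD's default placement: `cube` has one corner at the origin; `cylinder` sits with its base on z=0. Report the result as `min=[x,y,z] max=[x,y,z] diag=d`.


A = translate([-5.5, -14.7, 11.3]) cube([1.2, 18.5, 9.6]) → bbox [-5.5,-14.7,11.3] .. [-4.3,3.8,20.9]
B = cylinder(h=2.8, r=1.8) → bbox [-1.8,-1.8,0] .. [1.8,1.8,2.8]
lo = A.lo+B.lo = [-5.5-1.8, -14.7-1.8, 11.3+0] = [-7.300,-16.500,11.300]
hi = A.hi+B.hi = [-4.3+1.8, 3.8+1.8, 20.9+2.8] = [-2.500,5.600,23.700]
diag = √(4.8²+22.1²+12.4²) = √665.21 = 25.792

min=[-7.300,-16.500,11.300] max=[-2.500,5.600,23.700] diag=25.792


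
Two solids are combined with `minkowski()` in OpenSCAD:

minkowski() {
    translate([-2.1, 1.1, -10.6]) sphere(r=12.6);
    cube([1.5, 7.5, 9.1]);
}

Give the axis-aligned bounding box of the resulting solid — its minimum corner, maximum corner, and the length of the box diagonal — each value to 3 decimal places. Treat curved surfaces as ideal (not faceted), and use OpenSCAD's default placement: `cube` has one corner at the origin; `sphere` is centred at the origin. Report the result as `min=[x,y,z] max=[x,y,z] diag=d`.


A = translate([-2.1, 1.1, -10.6]) sphere(r=12.6) → bbox [-14.7,-11.5,-23.2] .. [10.5,13.7,2]
B = cube([1.5, 7.5, 9.1]) → bbox [0,0,0] .. [1.5,7.5,9.1]
lo = A.lo+B.lo = [-14.7+0, -11.5+0, -23.2+0] = [-14.700,-11.500,-23.200]
hi = A.hi+B.hi = [10.5+1.5, 13.7+7.5, 2+9.1] = [12.000,21.200,11.100]
diag = √(26.7²+32.7²+34.3²) = √2958.67 = 54.394

min=[-14.700,-11.500,-23.200] max=[12.000,21.200,11.100] diag=54.394


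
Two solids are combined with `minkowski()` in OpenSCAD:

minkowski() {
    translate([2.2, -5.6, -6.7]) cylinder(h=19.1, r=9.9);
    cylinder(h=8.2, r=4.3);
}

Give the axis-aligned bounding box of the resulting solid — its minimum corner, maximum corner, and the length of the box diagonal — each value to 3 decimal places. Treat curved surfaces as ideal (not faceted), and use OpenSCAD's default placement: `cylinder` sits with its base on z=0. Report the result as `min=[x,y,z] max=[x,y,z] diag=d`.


A = translate([2.2, -5.6, -6.7]) cylinder(h=19.1, r=9.9) → bbox [-7.7,-15.5,-6.7] .. [12.1,4.3,12.4]
B = cylinder(h=8.2, r=4.3) → bbox [-4.3,-4.3,0] .. [4.3,4.3,8.2]
lo = A.lo+B.lo = [-7.7-4.3, -15.5-4.3, -6.7+0] = [-12.000,-19.800,-6.700]
hi = A.hi+B.hi = [12.1+4.3, 4.3+4.3, 12.4+8.2] = [16.400,8.600,20.600]
diag = √(28.4²+28.4²+27.3²) = √2358.41 = 48.563

min=[-12.000,-19.800,-6.700] max=[16.400,8.600,20.600] diag=48.563
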